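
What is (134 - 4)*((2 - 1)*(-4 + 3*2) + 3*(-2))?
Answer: -520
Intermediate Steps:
(134 - 4)*((2 - 1)*(-4 + 3*2) + 3*(-2)) = 130*(1*(-4 + 6) - 6) = 130*(1*2 - 6) = 130*(2 - 6) = 130*(-4) = -520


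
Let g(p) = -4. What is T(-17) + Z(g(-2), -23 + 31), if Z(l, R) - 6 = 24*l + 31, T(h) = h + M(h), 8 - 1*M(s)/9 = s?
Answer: 149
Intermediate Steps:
M(s) = 72 - 9*s
T(h) = 72 - 8*h (T(h) = h + (72 - 9*h) = 72 - 8*h)
Z(l, R) = 37 + 24*l (Z(l, R) = 6 + (24*l + 31) = 6 + (31 + 24*l) = 37 + 24*l)
T(-17) + Z(g(-2), -23 + 31) = (72 - 8*(-17)) + (37 + 24*(-4)) = (72 + 136) + (37 - 96) = 208 - 59 = 149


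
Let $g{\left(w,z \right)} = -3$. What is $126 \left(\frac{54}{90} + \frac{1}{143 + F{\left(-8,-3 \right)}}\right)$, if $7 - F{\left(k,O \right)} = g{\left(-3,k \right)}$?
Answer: $\frac{6496}{85} \approx 76.424$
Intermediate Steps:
$F{\left(k,O \right)} = 10$ ($F{\left(k,O \right)} = 7 - -3 = 7 + 3 = 10$)
$126 \left(\frac{54}{90} + \frac{1}{143 + F{\left(-8,-3 \right)}}\right) = 126 \left(\frac{54}{90} + \frac{1}{143 + 10}\right) = 126 \left(54 \cdot \frac{1}{90} + \frac{1}{153}\right) = 126 \left(\frac{3}{5} + \frac{1}{153}\right) = 126 \cdot \frac{464}{765} = \frac{6496}{85}$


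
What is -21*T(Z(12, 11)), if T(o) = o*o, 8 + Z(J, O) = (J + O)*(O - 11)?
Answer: -1344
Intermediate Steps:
Z(J, O) = -8 + (-11 + O)*(J + O) (Z(J, O) = -8 + (J + O)*(O - 11) = -8 + (J + O)*(-11 + O) = -8 + (-11 + O)*(J + O))
T(o) = o²
-21*T(Z(12, 11)) = -21*(-8 + 11² - 11*12 - 11*11 + 12*11)² = -21*(-8 + 121 - 132 - 121 + 132)² = -21*(-8)² = -21*64 = -1344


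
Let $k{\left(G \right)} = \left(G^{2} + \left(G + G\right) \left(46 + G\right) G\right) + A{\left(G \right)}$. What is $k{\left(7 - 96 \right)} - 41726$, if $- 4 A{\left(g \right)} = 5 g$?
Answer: $- \frac{2859599}{4} \approx -7.149 \cdot 10^{5}$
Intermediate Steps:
$A{\left(g \right)} = - \frac{5 g}{4}$
$k{\left(G \right)} = G^{2} - \frac{5 G}{4} + 2 G^{2} \left(46 + G\right)$ ($k{\left(G \right)} = \left(G^{2} + \left(G + G\right) \left(46 + G\right) G\right) - \frac{5 G}{4} = \left(G^{2} + 2 G \left(46 + G\right) G\right) - \frac{5 G}{4} = \left(G^{2} + 2 G^{2} \left(46 + G\right)\right) - \frac{5 G}{4} = G^{2} - \frac{5 G}{4} + 2 G^{2} \left(46 + G\right)$)
$k{\left(7 - 96 \right)} - 41726 = \frac{\left(7 - 96\right) \left(-5 + 8 \left(7 - 96\right)^{2} + 372 \left(7 - 96\right)\right)}{4} - 41726 = \frac{1}{4} \left(-89\right) \left(-5 + 8 \left(-89\right)^{2} + 372 \left(-89\right)\right) - 41726 = \frac{1}{4} \left(-89\right) \left(-5 + 8 \cdot 7921 - 33108\right) - 41726 = \frac{1}{4} \left(-89\right) \left(-5 + 63368 - 33108\right) - 41726 = \frac{1}{4} \left(-89\right) 30255 - 41726 = - \frac{2692695}{4} - 41726 = - \frac{2859599}{4}$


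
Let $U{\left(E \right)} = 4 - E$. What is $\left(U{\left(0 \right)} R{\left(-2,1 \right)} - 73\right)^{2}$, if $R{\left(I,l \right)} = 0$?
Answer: $5329$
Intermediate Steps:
$\left(U{\left(0 \right)} R{\left(-2,1 \right)} - 73\right)^{2} = \left(\left(4 - 0\right) 0 - 73\right)^{2} = \left(\left(4 + 0\right) 0 - 73\right)^{2} = \left(4 \cdot 0 - 73\right)^{2} = \left(0 - 73\right)^{2} = \left(-73\right)^{2} = 5329$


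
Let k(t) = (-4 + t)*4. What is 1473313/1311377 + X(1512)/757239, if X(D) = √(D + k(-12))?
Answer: 1473313/1311377 + 2*√362/757239 ≈ 1.1235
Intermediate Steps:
k(t) = -16 + 4*t
X(D) = √(-64 + D) (X(D) = √(D + (-16 + 4*(-12))) = √(D + (-16 - 48)) = √(D - 64) = √(-64 + D))
1473313/1311377 + X(1512)/757239 = 1473313/1311377 + √(-64 + 1512)/757239 = 1473313*(1/1311377) + √1448*(1/757239) = 1473313/1311377 + (2*√362)*(1/757239) = 1473313/1311377 + 2*√362/757239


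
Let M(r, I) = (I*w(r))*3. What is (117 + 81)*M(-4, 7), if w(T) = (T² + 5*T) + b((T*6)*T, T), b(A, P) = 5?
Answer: 4158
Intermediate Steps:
w(T) = 5 + T² + 5*T (w(T) = (T² + 5*T) + 5 = 5 + T² + 5*T)
M(r, I) = 3*I*(5 + r² + 5*r) (M(r, I) = (I*(5 + r² + 5*r))*3 = 3*I*(5 + r² + 5*r))
(117 + 81)*M(-4, 7) = (117 + 81)*(3*7*(5 + (-4)² + 5*(-4))) = 198*(3*7*(5 + 16 - 20)) = 198*(3*7*1) = 198*21 = 4158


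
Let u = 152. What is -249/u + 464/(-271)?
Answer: -138007/41192 ≈ -3.3503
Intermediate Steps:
-249/u + 464/(-271) = -249/152 + 464/(-271) = -249*1/152 + 464*(-1/271) = -249/152 - 464/271 = -138007/41192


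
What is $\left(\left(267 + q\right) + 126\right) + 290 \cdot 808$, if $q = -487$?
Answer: $234226$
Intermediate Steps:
$\left(\left(267 + q\right) + 126\right) + 290 \cdot 808 = \left(\left(267 - 487\right) + 126\right) + 290 \cdot 808 = \left(-220 + 126\right) + 234320 = -94 + 234320 = 234226$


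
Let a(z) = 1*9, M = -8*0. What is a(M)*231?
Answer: 2079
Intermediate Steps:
M = 0
a(z) = 9
a(M)*231 = 9*231 = 2079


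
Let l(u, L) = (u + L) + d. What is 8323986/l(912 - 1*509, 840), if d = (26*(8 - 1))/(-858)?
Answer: 137345769/20506 ≈ 6697.8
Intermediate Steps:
d = -7/33 (d = (26*7)*(-1/858) = 182*(-1/858) = -7/33 ≈ -0.21212)
l(u, L) = -7/33 + L + u (l(u, L) = (u + L) - 7/33 = (L + u) - 7/33 = -7/33 + L + u)
8323986/l(912 - 1*509, 840) = 8323986/(-7/33 + 840 + (912 - 1*509)) = 8323986/(-7/33 + 840 + (912 - 509)) = 8323986/(-7/33 + 840 + 403) = 8323986/(41012/33) = 8323986*(33/41012) = 137345769/20506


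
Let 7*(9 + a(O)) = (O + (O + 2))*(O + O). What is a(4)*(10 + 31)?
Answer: 697/7 ≈ 99.571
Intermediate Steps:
a(O) = -9 + 2*O*(2 + 2*O)/7 (a(O) = -9 + ((O + (O + 2))*(O + O))/7 = -9 + ((O + (2 + O))*(2*O))/7 = -9 + ((2 + 2*O)*(2*O))/7 = -9 + (2*O*(2 + 2*O))/7 = -9 + 2*O*(2 + 2*O)/7)
a(4)*(10 + 31) = (-9 + (4/7)*4 + (4/7)*4**2)*(10 + 31) = (-9 + 16/7 + (4/7)*16)*41 = (-9 + 16/7 + 64/7)*41 = (17/7)*41 = 697/7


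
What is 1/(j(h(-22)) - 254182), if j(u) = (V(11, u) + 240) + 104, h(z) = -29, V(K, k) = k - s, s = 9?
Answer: -1/253876 ≈ -3.9389e-6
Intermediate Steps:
V(K, k) = -9 + k (V(K, k) = k - 1*9 = k - 9 = -9 + k)
j(u) = 335 + u (j(u) = ((-9 + u) + 240) + 104 = (231 + u) + 104 = 335 + u)
1/(j(h(-22)) - 254182) = 1/((335 - 29) - 254182) = 1/(306 - 254182) = 1/(-253876) = -1/253876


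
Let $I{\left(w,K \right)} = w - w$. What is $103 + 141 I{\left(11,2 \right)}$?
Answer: $103$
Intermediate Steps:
$I{\left(w,K \right)} = 0$
$103 + 141 I{\left(11,2 \right)} = 103 + 141 \cdot 0 = 103 + 0 = 103$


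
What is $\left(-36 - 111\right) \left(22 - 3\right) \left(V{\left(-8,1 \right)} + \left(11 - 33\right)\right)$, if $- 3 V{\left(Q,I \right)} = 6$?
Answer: $67032$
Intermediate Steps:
$V{\left(Q,I \right)} = -2$ ($V{\left(Q,I \right)} = \left(- \frac{1}{3}\right) 6 = -2$)
$\left(-36 - 111\right) \left(22 - 3\right) \left(V{\left(-8,1 \right)} + \left(11 - 33\right)\right) = \left(-36 - 111\right) \left(22 - 3\right) \left(-2 + \left(11 - 33\right)\right) = \left(-36 - 111\right) 19 \left(-2 - 22\right) = - 147 \cdot 19 \left(-24\right) = \left(-147\right) \left(-456\right) = 67032$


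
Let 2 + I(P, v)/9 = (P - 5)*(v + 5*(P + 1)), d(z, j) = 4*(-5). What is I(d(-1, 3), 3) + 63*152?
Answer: 30258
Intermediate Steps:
d(z, j) = -20
I(P, v) = -18 + 9*(-5 + P)*(5 + v + 5*P) (I(P, v) = -18 + 9*((P - 5)*(v + 5*(P + 1))) = -18 + 9*((-5 + P)*(v + 5*(1 + P))) = -18 + 9*((-5 + P)*(v + (5 + 5*P))) = -18 + 9*((-5 + P)*(5 + v + 5*P)) = -18 + 9*(-5 + P)*(5 + v + 5*P))
I(d(-1, 3), 3) + 63*152 = (-243 - 180*(-20) - 45*3 + 45*(-20)**2 + 9*(-20)*3) + 63*152 = (-243 + 3600 - 135 + 45*400 - 540) + 9576 = (-243 + 3600 - 135 + 18000 - 540) + 9576 = 20682 + 9576 = 30258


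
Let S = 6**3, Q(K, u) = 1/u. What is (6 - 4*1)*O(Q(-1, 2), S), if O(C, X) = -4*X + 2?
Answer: -1724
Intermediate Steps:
S = 216
O(C, X) = 2 - 4*X
(6 - 4*1)*O(Q(-1, 2), S) = (6 - 4*1)*(2 - 4*216) = (6 - 4)*(2 - 864) = 2*(-862) = -1724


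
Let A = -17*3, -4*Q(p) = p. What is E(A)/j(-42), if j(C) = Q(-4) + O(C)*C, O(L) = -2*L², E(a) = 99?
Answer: 99/148177 ≈ 0.00066812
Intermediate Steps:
Q(p) = -p/4
A = -51
j(C) = 1 - 2*C³ (j(C) = -¼*(-4) + (-2*C²)*C = 1 - 2*C³)
E(A)/j(-42) = 99/(1 - 2*(-42)³) = 99/(1 - 2*(-74088)) = 99/(1 + 148176) = 99/148177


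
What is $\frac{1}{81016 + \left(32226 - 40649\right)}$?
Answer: $\frac{1}{72593} \approx 1.3775 \cdot 10^{-5}$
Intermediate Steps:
$\frac{1}{81016 + \left(32226 - 40649\right)} = \frac{1}{81016 - 8423} = \frac{1}{72593}$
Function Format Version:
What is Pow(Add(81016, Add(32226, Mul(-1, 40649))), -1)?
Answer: Rational(1, 72593) ≈ 1.3775e-5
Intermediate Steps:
Pow(Add(81016, Add(32226, Mul(-1, 40649))), -1) = Pow(Add(81016, Add(32226, -40649)), -1) = Pow(Add(81016, -8423), -1) = Pow(72593, -1) = Rational(1, 72593)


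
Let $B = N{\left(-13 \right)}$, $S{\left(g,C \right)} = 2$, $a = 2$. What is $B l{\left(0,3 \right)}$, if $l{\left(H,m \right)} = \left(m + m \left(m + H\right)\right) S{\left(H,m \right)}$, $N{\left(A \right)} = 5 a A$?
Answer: $-3120$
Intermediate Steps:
$N{\left(A \right)} = 10 A$ ($N{\left(A \right)} = 5 \cdot 2 A = 10 A$)
$l{\left(H,m \right)} = 2 m + 2 m \left(H + m\right)$ ($l{\left(H,m \right)} = \left(m + m \left(m + H\right)\right) 2 = \left(m + m \left(H + m\right)\right) 2 = 2 m + 2 m \left(H + m\right)$)
$B = -130$ ($B = 10 \left(-13\right) = -130$)
$B l{\left(0,3 \right)} = - 130 \cdot 2 \cdot 3 \left(1 + 0 + 3\right) = - 130 \cdot 2 \cdot 3 \cdot 4 = \left(-130\right) 24 = -3120$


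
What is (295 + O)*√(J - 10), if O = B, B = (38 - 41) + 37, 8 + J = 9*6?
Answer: 1974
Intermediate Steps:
J = 46 (J = -8 + 9*6 = -8 + 54 = 46)
B = 34 (B = -3 + 37 = 34)
O = 34
(295 + O)*√(J - 10) = (295 + 34)*√(46 - 10) = 329*√36 = 329*6 = 1974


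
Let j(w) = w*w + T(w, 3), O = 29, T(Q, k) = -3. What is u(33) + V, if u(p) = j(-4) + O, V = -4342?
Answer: -4300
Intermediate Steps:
j(w) = -3 + w**2 (j(w) = w*w - 3 = w**2 - 3 = -3 + w**2)
u(p) = 42 (u(p) = (-3 + (-4)**2) + 29 = (-3 + 16) + 29 = 13 + 29 = 42)
u(33) + V = 42 - 4342 = -4300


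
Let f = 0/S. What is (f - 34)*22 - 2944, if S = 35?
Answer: -3692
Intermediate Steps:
f = 0 (f = 0/35 = 0*(1/35) = 0)
(f - 34)*22 - 2944 = (0 - 34)*22 - 2944 = -34*22 - 2944 = -748 - 2944 = -3692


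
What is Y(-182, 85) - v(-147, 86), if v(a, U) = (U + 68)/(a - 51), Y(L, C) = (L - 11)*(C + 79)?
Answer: -284861/9 ≈ -31651.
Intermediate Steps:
Y(L, C) = (-11 + L)*(79 + C)
v(a, U) = (68 + U)/(-51 + a)
Y(-182, 85) - v(-147, 86) = (-869 - 11*85 + 79*(-182) + 85*(-182)) - (68 + 86)/(-51 - 147) = (-869 - 935 - 14378 - 15470) - 154/(-198) = -31652 - (-1)*154/198 = -31652 - 1*(-7/9) = -31652 + 7/9 = -284861/9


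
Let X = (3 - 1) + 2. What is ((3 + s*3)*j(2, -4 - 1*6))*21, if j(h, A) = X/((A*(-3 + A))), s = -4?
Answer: -378/65 ≈ -5.8154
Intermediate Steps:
X = 4 (X = 2 + 2 = 4)
j(h, A) = 4/(A*(-3 + A)) (j(h, A) = 4/((A*(-3 + A))) = 4*(1/(A*(-3 + A))) = 4/(A*(-3 + A)))
((3 + s*3)*j(2, -4 - 1*6))*21 = ((3 - 4*3)*(4/((-4 - 1*6)*(-3 + (-4 - 1*6)))))*21 = ((3 - 12)*(4/((-4 - 6)*(-3 + (-4 - 6)))))*21 = -36/((-10)*(-3 - 10))*21 = -36*(-1)/(10*(-13))*21 = -36*(-1)*(-1)/(10*13)*21 = -9*2/65*21 = -18/65*21 = -378/65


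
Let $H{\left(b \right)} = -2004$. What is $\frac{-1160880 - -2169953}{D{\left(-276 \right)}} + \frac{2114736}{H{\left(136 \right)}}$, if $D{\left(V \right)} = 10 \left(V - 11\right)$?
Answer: $- \frac{674289551}{479290} \approx -1406.9$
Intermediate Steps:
$D{\left(V \right)} = -110 + 10 V$ ($D{\left(V \right)} = 10 \left(-11 + V\right) = -110 + 10 V$)
$\frac{-1160880 - -2169953}{D{\left(-276 \right)}} + \frac{2114736}{H{\left(136 \right)}} = \frac{-1160880 - -2169953}{-110 + 10 \left(-276\right)} + \frac{2114736}{-2004} = \frac{-1160880 + 2169953}{-110 - 2760} + 2114736 \left(- \frac{1}{2004}\right) = \frac{1009073}{-2870} - \frac{176228}{167} = 1009073 \left(- \frac{1}{2870}\right) - \frac{176228}{167} = - \frac{1009073}{2870} - \frac{176228}{167} = - \frac{674289551}{479290}$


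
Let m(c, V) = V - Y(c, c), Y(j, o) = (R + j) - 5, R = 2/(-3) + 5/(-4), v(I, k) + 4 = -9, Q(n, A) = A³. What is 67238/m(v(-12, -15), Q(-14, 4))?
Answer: 806856/1007 ≈ 801.25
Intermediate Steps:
v(I, k) = -13 (v(I, k) = -4 - 9 = -13)
R = -23/12 (R = 2*(-⅓) + 5*(-¼) = -⅔ - 5/4 = -23/12 ≈ -1.9167)
Y(j, o) = -83/12 + j (Y(j, o) = (-23/12 + j) - 5 = -83/12 + j)
m(c, V) = 83/12 + V - c (m(c, V) = V - (-83/12 + c) = V + (83/12 - c) = 83/12 + V - c)
67238/m(v(-12, -15), Q(-14, 4)) = 67238/(83/12 + 4³ - 1*(-13)) = 67238/(83/12 + 64 + 13) = 67238/(1007/12) = 67238*(12/1007) = 806856/1007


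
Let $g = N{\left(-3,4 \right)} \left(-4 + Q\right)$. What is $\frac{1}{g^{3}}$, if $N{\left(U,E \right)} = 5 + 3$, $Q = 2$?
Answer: $- \frac{1}{4096} \approx -0.00024414$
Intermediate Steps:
$N{\left(U,E \right)} = 8$
$g = -16$ ($g = 8 \left(-4 + 2\right) = 8 \left(-2\right) = -16$)
$\frac{1}{g^{3}} = \frac{1}{\left(-16\right)^{3}} = \frac{1}{-4096} = - \frac{1}{4096}$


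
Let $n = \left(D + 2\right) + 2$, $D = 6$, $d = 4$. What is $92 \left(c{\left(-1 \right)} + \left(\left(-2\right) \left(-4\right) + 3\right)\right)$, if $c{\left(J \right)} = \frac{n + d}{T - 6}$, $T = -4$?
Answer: $\frac{4416}{5} \approx 883.2$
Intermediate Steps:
$n = 10$ ($n = \left(6 + 2\right) + 2 = 8 + 2 = 10$)
$c{\left(J \right)} = - \frac{7}{5}$ ($c{\left(J \right)} = \frac{10 + 4}{-4 - 6} = \frac{14}{-10} = 14 \left(- \frac{1}{10}\right) = - \frac{7}{5}$)
$92 \left(c{\left(-1 \right)} + \left(\left(-2\right) \left(-4\right) + 3\right)\right) = 92 \left(- \frac{7}{5} + \left(\left(-2\right) \left(-4\right) + 3\right)\right) = 92 \left(- \frac{7}{5} + \left(8 + 3\right)\right) = 92 \left(- \frac{7}{5} + 11\right) = 92 \cdot \frac{48}{5} = \frac{4416}{5}$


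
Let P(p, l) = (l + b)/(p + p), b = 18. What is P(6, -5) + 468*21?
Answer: 117949/12 ≈ 9829.1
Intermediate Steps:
P(p, l) = (18 + l)/(2*p) (P(p, l) = (l + 18)/(p + p) = (18 + l)/((2*p)) = (18 + l)*(1/(2*p)) = (18 + l)/(2*p))
P(6, -5) + 468*21 = (½)*(18 - 5)/6 + 468*21 = (½)*(⅙)*13 + 9828 = 13/12 + 9828 = 117949/12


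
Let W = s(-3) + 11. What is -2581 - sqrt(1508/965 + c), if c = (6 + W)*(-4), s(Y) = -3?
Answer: -2581 - 2*I*sqrt(12673345)/965 ≈ -2581.0 - 7.3782*I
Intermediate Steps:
W = 8 (W = -3 + 11 = 8)
c = -56 (c = (6 + 8)*(-4) = 14*(-4) = -56)
-2581 - sqrt(1508/965 + c) = -2581 - sqrt(1508/965 - 56) = -2581 - sqrt(-52532/965) = -2581 - 2*I*sqrt(12673345)/965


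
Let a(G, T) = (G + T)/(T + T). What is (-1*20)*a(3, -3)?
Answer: 0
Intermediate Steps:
a(G, T) = (G + T)/(2*T) (a(G, T) = (G + T)/((2*T)) = (G + T)*(1/(2*T)) = (G + T)/(2*T))
(-1*20)*a(3, -3) = (-1*20)*((½)*(3 - 3)/(-3)) = -10*(-1)*0/3 = -20*0 = 0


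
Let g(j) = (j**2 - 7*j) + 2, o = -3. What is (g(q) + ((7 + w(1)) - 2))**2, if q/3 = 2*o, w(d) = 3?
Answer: 211600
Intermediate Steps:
q = -18 (q = 3*(2*(-3)) = 3*(-6) = -18)
g(j) = 2 + j**2 - 7*j
(g(q) + ((7 + w(1)) - 2))**2 = ((2 + (-18)**2 - 7*(-18)) + ((7 + 3) - 2))**2 = ((2 + 324 + 126) + (10 - 2))**2 = (452 + 8)**2 = 460**2 = 211600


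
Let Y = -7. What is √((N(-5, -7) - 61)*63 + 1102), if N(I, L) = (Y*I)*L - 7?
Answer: I*√18617 ≈ 136.44*I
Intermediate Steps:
N(I, L) = -7 - 7*I*L (N(I, L) = (-7*I)*L - 7 = -7*I*L - 7 = -7 - 7*I*L)
√((N(-5, -7) - 61)*63 + 1102) = √(((-7 - 7*(-5)*(-7)) - 61)*63 + 1102) = √(((-7 - 245) - 61)*63 + 1102) = √((-252 - 61)*63 + 1102) = √(-313*63 + 1102) = √(-19719 + 1102) = √(-18617) = I*√18617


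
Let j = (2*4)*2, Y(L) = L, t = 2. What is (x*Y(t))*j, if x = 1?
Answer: 32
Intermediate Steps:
j = 16 (j = 8*2 = 16)
(x*Y(t))*j = (1*2)*16 = 2*16 = 32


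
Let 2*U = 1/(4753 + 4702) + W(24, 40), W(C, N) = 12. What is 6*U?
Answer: 340383/9455 ≈ 36.000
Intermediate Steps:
U = 113461/18910 (U = (1/(4753 + 4702) + 12)/2 = (1/9455 + 12)/2 = (1/2)*(113461/9455) = 113461/18910 ≈ 6.0001)
6*U = 6*(113461/18910) = 340383/9455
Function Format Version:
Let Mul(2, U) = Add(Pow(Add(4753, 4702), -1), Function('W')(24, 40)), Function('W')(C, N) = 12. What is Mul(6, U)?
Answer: Rational(340383, 9455) ≈ 36.000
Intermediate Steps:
U = Rational(113461, 18910) (U = Mul(Rational(1, 2), Add(Pow(Add(4753, 4702), -1), 12)) = Mul(Rational(1, 2), Add(Pow(9455, -1), 12)) = Mul(Rational(1, 2), Add(Rational(1, 9455), 12)) = Mul(Rational(1, 2), Rational(113461, 9455)) = Rational(113461, 18910) ≈ 6.0001)
Mul(6, U) = Mul(6, Rational(113461, 18910)) = Rational(340383, 9455)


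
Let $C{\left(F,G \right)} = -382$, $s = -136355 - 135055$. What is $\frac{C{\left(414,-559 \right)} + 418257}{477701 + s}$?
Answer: $\frac{417875}{206291} \approx 2.0257$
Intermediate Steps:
$s = -271410$
$\frac{C{\left(414,-559 \right)} + 418257}{477701 + s} = \frac{-382 + 418257}{477701 - 271410} = \frac{417875}{206291}$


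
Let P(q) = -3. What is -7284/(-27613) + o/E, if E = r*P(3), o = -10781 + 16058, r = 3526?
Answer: -22887883/97363438 ≈ -0.23508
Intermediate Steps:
o = 5277
E = -10578 (E = 3526*(-3) = -10578)
-7284/(-27613) + o/E = -7284/(-27613) + 5277/(-10578) = -7284*(-1/27613) + 5277*(-1/10578) = 7284/27613 - 1759/3526 = -22887883/97363438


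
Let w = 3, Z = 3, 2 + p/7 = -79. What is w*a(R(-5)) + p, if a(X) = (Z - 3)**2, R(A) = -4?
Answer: -567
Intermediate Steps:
p = -567 (p = -14 + 7*(-79) = -14 - 553 = -567)
a(X) = 0 (a(X) = (3 - 3)**2 = 0**2 = 0)
w*a(R(-5)) + p = 3*0 - 567 = 0 - 567 = -567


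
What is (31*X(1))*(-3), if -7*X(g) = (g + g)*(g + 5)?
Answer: 1116/7 ≈ 159.43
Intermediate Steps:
X(g) = -2*g*(5 + g)/7 (X(g) = -(g + g)*(g + 5)/7 = -2*g*(5 + g)/7)
(31*X(1))*(-3) = (31*(-2/7*1*(5 + 1)))*(-3) = (31*(-2/7*1*6))*(-3) = (31*(-12/7))*(-3) = -372/7*(-3) = 1116/7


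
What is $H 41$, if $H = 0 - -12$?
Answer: $492$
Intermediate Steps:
$H = 12$ ($H = 0 + 12 = 12$)
$H 41 = 12 \cdot 41 = 492$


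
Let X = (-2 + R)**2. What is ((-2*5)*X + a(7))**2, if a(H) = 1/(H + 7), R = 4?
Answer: 312481/196 ≈ 1594.3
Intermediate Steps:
a(H) = 1/(7 + H)
X = 4 (X = (-2 + 4)**2 = 2**2 = 4)
((-2*5)*X + a(7))**2 = (-2*5*4 + 1/(7 + 7))**2 = (-10*4 + 1/14)**2 = (-40 + 1/14)**2 = (-559/14)**2 = 312481/196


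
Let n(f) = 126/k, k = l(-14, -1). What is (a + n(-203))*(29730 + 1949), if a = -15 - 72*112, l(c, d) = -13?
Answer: -3331141887/13 ≈ -2.5624e+8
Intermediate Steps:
k = -13
a = -8079 (a = -15 - 8064 = -8079)
n(f) = -126/13 (n(f) = 126/(-13) = 126*(-1/13) = -126/13)
(a + n(-203))*(29730 + 1949) = (-8079 - 126/13)*(29730 + 1949) = -105153/13*31679 = -3331141887/13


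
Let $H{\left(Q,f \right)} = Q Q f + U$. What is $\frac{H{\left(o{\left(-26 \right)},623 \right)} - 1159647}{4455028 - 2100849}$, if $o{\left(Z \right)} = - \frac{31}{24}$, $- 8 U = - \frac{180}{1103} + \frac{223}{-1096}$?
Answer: $- \frac{50422563032159}{102453794746272} \approx -0.49215$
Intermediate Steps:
$U = \frac{443249}{9671104}$ ($U = - \frac{- \frac{180}{1103} + \frac{223}{-1096}}{8} = - \frac{\left(-180\right) \frac{1}{1103} + 223 \left(- \frac{1}{1096}\right)}{8} = - \frac{- \frac{180}{1103} - \frac{223}{1096}}{8} = \left(- \frac{1}{8}\right) \left(- \frac{443249}{1208888}\right) = \frac{443249}{9671104} \approx 0.045832$)
$o{\left(Z \right)} = - \frac{31}{24}$ ($o{\left(Z \right)} = \left(-31\right) \frac{1}{24} = - \frac{31}{24}$)
$H{\left(Q,f \right)} = \frac{443249}{9671104} + f Q^{2}$ ($H{\left(Q,f \right)} = Q Q f + \frac{443249}{9671104} = Q^{2} f + \frac{443249}{9671104} = f Q^{2} + \frac{443249}{9671104} = \frac{443249}{9671104} + f Q^{2}$)
$\frac{H{\left(o{\left(-26 \right)},623 \right)} - 1159647}{4455028 - 2100849} = \frac{\left(\frac{443249}{9671104} + 623 \left(- \frac{31}{24}\right)^{2}\right) - 1159647}{4455028 - 2100849} = \frac{\left(\frac{443249}{9671104} + 623 \cdot \frac{961}{576}\right) - 1159647}{2354179} = \left(\left(\frac{443249}{9671104} + \frac{598703}{576}\right) - 1159647\right) \frac{1}{2354179} = \left(\frac{45237299137}{43519968} - 1159647\right) \frac{1}{2354179} = \left(- \frac{50422563032159}{43519968}\right) \frac{1}{2354179} = - \frac{50422563032159}{102453794746272}$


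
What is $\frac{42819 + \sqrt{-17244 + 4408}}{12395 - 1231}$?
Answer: $\frac{42819}{11164} + \frac{i \sqrt{3209}}{5582} \approx 3.8355 + 0.010148 i$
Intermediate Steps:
$\frac{42819 + \sqrt{-17244 + 4408}}{12395 - 1231} = \frac{42819 + \sqrt{-12836}}{11164} = \left(42819 + 2 i \sqrt{3209}\right) \frac{1}{11164} = \frac{42819}{11164} + \frac{i \sqrt{3209}}{5582}$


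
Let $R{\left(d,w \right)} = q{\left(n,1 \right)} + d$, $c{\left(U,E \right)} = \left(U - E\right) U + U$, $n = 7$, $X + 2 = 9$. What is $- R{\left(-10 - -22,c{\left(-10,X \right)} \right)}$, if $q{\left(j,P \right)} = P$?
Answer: $-13$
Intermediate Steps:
$X = 7$ ($X = -2 + 9 = 7$)
$c{\left(U,E \right)} = U + U \left(U - E\right)$ ($c{\left(U,E \right)} = U \left(U - E\right) + U = U + U \left(U - E\right)$)
$R{\left(d,w \right)} = 1 + d$
$- R{\left(-10 - -22,c{\left(-10,X \right)} \right)} = - (1 - -12) = - (1 + \left(-10 + 22\right)) = - (1 + 12) = \left(-1\right) 13 = -13$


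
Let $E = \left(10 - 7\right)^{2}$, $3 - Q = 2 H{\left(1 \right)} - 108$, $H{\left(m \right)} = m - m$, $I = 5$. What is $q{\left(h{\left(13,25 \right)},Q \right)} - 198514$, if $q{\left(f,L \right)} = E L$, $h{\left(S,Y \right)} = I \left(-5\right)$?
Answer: $-197515$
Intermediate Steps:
$H{\left(m \right)} = 0$
$h{\left(S,Y \right)} = -25$ ($h{\left(S,Y \right)} = 5 \left(-5\right) = -25$)
$Q = 111$ ($Q = 3 - \left(2 \cdot 0 - 108\right) = 3 - \left(0 - 108\right) = 3 - -108 = 3 + 108 = 111$)
$E = 9$ ($E = 3^{2} = 9$)
$q{\left(f,L \right)} = 9 L$
$q{\left(h{\left(13,25 \right)},Q \right)} - 198514 = 9 \cdot 111 - 198514 = 999 - 198514 = -197515$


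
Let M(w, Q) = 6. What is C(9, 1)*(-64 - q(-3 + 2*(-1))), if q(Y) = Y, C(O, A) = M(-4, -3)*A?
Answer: -354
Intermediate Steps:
C(O, A) = 6*A
C(9, 1)*(-64 - q(-3 + 2*(-1))) = (6*1)*(-64 - (-3 + 2*(-1))) = 6*(-64 - (-3 - 2)) = 6*(-64 - 1*(-5)) = 6*(-64 + 5) = 6*(-59) = -354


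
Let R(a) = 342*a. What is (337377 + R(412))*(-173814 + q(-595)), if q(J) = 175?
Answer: -83048234559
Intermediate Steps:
(337377 + R(412))*(-173814 + q(-595)) = (337377 + 342*412)*(-173814 + 175) = (337377 + 140904)*(-173639) = 478281*(-173639) = -83048234559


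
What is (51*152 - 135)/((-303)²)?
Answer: 2539/30603 ≈ 0.082966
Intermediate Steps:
(51*152 - 135)/((-303)²) = (7752 - 135)/91809 = 7617*(1/91809) = 2539/30603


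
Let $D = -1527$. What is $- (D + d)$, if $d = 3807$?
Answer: $-2280$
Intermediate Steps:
$- (D + d) = - (-1527 + 3807) = \left(-1\right) 2280 = -2280$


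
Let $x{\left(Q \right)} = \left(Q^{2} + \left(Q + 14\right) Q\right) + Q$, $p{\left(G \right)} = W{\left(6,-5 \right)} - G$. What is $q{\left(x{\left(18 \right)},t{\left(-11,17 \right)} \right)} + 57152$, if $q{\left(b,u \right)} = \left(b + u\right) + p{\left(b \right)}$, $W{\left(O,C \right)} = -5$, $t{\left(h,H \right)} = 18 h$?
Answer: $56949$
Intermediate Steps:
$p{\left(G \right)} = -5 - G$
$x{\left(Q \right)} = Q + Q^{2} + Q \left(14 + Q\right)$ ($x{\left(Q \right)} = \left(Q^{2} + \left(14 + Q\right) Q\right) + Q = \left(Q^{2} + Q \left(14 + Q\right)\right) + Q = Q + Q^{2} + Q \left(14 + Q\right)$)
$q{\left(b,u \right)} = -5 + u$ ($q{\left(b,u \right)} = \left(b + u\right) - \left(5 + b\right) = -5 + u$)
$q{\left(x{\left(18 \right)},t{\left(-11,17 \right)} \right)} + 57152 = \left(-5 + 18 \left(-11\right)\right) + 57152 = \left(-5 - 198\right) + 57152 = -203 + 57152 = 56949$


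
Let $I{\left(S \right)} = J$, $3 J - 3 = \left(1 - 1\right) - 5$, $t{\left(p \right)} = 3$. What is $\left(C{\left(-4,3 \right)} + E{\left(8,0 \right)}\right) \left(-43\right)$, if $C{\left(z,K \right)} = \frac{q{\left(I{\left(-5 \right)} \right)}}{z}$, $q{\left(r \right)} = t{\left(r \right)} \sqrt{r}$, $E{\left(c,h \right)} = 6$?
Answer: $-258 + \frac{43 i \sqrt{6}}{4} \approx -258.0 + 26.332 i$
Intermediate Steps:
$J = - \frac{2}{3}$ ($J = 1 + \frac{\left(1 - 1\right) - 5}{3} = 1 + \frac{0 - 5}{3} = 1 + \frac{1}{3} \left(-5\right) = 1 - \frac{5}{3} = - \frac{2}{3} \approx -0.66667$)
$I{\left(S \right)} = - \frac{2}{3}$
$q{\left(r \right)} = 3 \sqrt{r}$
$C{\left(z,K \right)} = \frac{i \sqrt{6}}{z}$ ($C{\left(z,K \right)} = \frac{3 \sqrt{- \frac{2}{3}}}{z} = \frac{3 \frac{i \sqrt{6}}{3}}{z} = \frac{i \sqrt{6}}{z}$)
$\left(C{\left(-4,3 \right)} + E{\left(8,0 \right)}\right) \left(-43\right) = \left(\frac{i \sqrt{6}}{-4} + 6\right) \left(-43\right) = \left(i \sqrt{6} \left(- \frac{1}{4}\right) + 6\right) \left(-43\right) = \left(- \frac{i \sqrt{6}}{4} + 6\right) \left(-43\right) = \left(6 - \frac{i \sqrt{6}}{4}\right) \left(-43\right) = -258 + \frac{43 i \sqrt{6}}{4}$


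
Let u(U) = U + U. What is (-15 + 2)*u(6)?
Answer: -156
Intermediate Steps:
u(U) = 2*U
(-15 + 2)*u(6) = (-15 + 2)*(2*6) = -13*12 = -156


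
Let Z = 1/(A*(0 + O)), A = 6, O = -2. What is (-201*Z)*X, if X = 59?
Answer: 3953/4 ≈ 988.25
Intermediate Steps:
Z = -1/12 (Z = 1/(6*(0 - 2)) = 1/(6*(-2)) = 1/(-12) = -1/12 ≈ -0.083333)
(-201*Z)*X = -201*(-1/12)*59 = (67/4)*59 = 3953/4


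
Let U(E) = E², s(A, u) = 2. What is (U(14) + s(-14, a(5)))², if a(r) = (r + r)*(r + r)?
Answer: 39204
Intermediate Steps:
a(r) = 4*r² (a(r) = (2*r)*(2*r) = 4*r²)
(U(14) + s(-14, a(5)))² = (14² + 2)² = (196 + 2)² = 198² = 39204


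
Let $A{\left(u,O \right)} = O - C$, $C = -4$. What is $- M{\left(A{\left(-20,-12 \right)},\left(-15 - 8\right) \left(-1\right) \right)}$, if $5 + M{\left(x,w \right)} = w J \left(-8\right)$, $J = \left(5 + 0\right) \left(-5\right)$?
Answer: $-4595$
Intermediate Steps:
$A{\left(u,O \right)} = 4 + O$ ($A{\left(u,O \right)} = O - -4 = O + 4 = 4 + O$)
$J = -25$ ($J = 5 \left(-5\right) = -25$)
$M{\left(x,w \right)} = -5 + 200 w$ ($M{\left(x,w \right)} = -5 + w \left(-25\right) \left(-8\right) = -5 + - 25 w \left(-8\right) = -5 + 200 w$)
$- M{\left(A{\left(-20,-12 \right)},\left(-15 - 8\right) \left(-1\right) \right)} = - (-5 + 200 \left(-15 - 8\right) \left(-1\right)) = - (-5 + 200 \left(\left(-23\right) \left(-1\right)\right)) = - (-5 + 200 \cdot 23) = - (-5 + 4600) = \left(-1\right) 4595 = -4595$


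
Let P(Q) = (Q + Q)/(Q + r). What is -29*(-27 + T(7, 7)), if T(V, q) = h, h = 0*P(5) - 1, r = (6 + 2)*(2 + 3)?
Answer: 812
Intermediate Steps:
r = 40 (r = 8*5 = 40)
P(Q) = 2*Q/(40 + Q) (P(Q) = (Q + Q)/(Q + 40) = (2*Q)/(40 + Q) = 2*Q/(40 + Q))
h = -1 (h = 0*(2*5/(40 + 5)) - 1 = 0*(2*5/45) - 1 = 0*(2*5*(1/45)) - 1 = 0*(2/9) - 1 = 0 - 1 = -1)
T(V, q) = -1
-29*(-27 + T(7, 7)) = -29*(-27 - 1) = -29*(-28) = 812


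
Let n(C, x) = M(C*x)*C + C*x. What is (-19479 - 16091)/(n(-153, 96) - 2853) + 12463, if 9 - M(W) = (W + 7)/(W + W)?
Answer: 9018533333/723515 ≈ 12465.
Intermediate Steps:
M(W) = 9 - (7 + W)/(2*W) (M(W) = 9 - (W + 7)/(W + W) = 9 - (7 + W)/(2*W))
n(C, x) = C*x + (-7 + 17*C*x)/(2*x) (n(C, x) = ((-7 + 17*(C*x))/(2*((C*x))))*C + C*x = ((1/(C*x))*(-7 + 17*C*x)/2)*C + C*x = ((-7 + 17*C*x)/(2*C*x))*C + C*x = (-7 + 17*C*x)/(2*x) + C*x = C*x + (-7 + 17*C*x)/(2*x))
(-19479 - 16091)/(n(-153, 96) - 2853) + 12463 = (-19479 - 16091)/((-7/2/96 + (17/2)*(-153) - 153*96) - 2853) + 12463 = -35570/((-7/2*1/96 - 2601/2 - 14688) - 2853) + 12463 = -35570/((-7/192 - 2601/2 - 14688) - 2853) + 12463 = -35570/(-3069799/192 - 2853) + 12463 = -35570/(-3617575/192) + 12463 = -35570*(-192/3617575) + 12463 = 1365888/723515 + 12463 = 9018533333/723515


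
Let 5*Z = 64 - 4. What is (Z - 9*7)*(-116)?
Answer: 5916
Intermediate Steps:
Z = 12 (Z = (64 - 4)/5 = (⅕)*60 = 12)
(Z - 9*7)*(-116) = (12 - 9*7)*(-116) = (12 - 63)*(-116) = -51*(-116) = 5916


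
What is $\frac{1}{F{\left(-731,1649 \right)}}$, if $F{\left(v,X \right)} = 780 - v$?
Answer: $\frac{1}{1511} \approx 0.00066181$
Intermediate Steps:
$\frac{1}{F{\left(-731,1649 \right)}} = \frac{1}{780 - -731} = \frac{1}{780 + 731} = \frac{1}{1511}$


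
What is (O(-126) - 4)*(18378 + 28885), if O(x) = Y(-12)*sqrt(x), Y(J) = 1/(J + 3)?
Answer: -189052 - 47263*I*sqrt(14)/3 ≈ -1.8905e+5 - 58947.0*I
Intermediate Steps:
Y(J) = 1/(3 + J)
O(x) = -sqrt(x)/9 (O(x) = sqrt(x)/(3 - 12) = sqrt(x)/(-9) = -sqrt(x)/9)
(O(-126) - 4)*(18378 + 28885) = (-I*sqrt(14)/3 - 4)*(18378 + 28885) = (-I*sqrt(14)/3 - 4)*47263 = (-4 - I*sqrt(14)/3)*47263 = -189052 - 47263*I*sqrt(14)/3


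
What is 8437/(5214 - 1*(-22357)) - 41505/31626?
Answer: -292501931/290653482 ≈ -1.0064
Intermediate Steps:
8437/(5214 - 1*(-22357)) - 41505/31626 = 8437/(5214 + 22357) - 41505*1/31626 = 8437/27571 - 13835/10542 = -292501931/290653482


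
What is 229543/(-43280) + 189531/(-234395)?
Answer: -12401326633/2028923120 ≈ -6.1123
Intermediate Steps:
229543/(-43280) + 189531/(-234395) = 229543*(-1/43280) + 189531*(-1/234395) = -229543/43280 - 189531/234395 = -12401326633/2028923120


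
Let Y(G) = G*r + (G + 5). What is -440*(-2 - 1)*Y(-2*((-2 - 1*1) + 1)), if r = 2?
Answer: 22440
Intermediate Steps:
Y(G) = 5 + 3*G (Y(G) = G*2 + (G + 5) = 2*G + (5 + G) = 5 + 3*G)
-440*(-2 - 1)*Y(-2*((-2 - 1*1) + 1)) = -440*(-2 - 1)*(5 + 3*(-2*((-2 - 1*1) + 1))) = -(-1320)*(5 + 3*(-2*((-2 - 1) + 1))) = -(-1320)*(5 + 3*(-2*(-3 + 1))) = -(-1320)*(5 + 3*(-2*(-2))) = -(-1320)*(5 + 3*4) = -(-1320)*(5 + 12) = -(-1320)*17 = -440*(-51) = 22440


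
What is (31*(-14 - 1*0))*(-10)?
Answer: 4340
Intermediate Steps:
(31*(-14 - 1*0))*(-10) = (31*(-14 + 0))*(-10) = (31*(-14))*(-10) = -434*(-10) = 4340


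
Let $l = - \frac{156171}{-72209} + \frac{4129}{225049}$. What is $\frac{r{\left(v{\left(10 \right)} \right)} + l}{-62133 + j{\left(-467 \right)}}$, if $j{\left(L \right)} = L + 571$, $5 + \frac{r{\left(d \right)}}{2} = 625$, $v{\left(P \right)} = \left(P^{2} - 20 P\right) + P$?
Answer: $- \frac{20186142697180}{1008006187275989} \approx -0.020026$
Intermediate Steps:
$v{\left(P \right)} = P^{2} - 19 P$
$r{\left(d \right)} = 1240$ ($r{\left(d \right)} = -10 + 2 \cdot 625 = -10 + 1250 = 1240$)
$j{\left(L \right)} = 571 + L$
$l = \frac{35444278340}{16250563241}$ ($l = \left(-156171\right) \left(- \frac{1}{72209}\right) + 4129 \cdot \frac{1}{225049} = \frac{156171}{72209} + \frac{4129}{225049} = \frac{35444278340}{16250563241} \approx 2.1811$)
$\frac{r{\left(v{\left(10 \right)} \right)} + l}{-62133 + j{\left(-467 \right)}} = \frac{1240 + \frac{35444278340}{16250563241}}{-62133 + \left(571 - 467\right)} = \frac{20186142697180}{16250563241 \left(-62133 + 104\right)} = \frac{20186142697180}{16250563241 \left(-62029\right)} = \frac{20186142697180}{16250563241} \left(- \frac{1}{62029}\right) = - \frac{20186142697180}{1008006187275989}$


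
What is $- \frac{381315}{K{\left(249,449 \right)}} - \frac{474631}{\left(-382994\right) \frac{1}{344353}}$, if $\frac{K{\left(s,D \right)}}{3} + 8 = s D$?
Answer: $\frac{1661042481159439}{3892368022} \approx 4.2674 \cdot 10^{5}$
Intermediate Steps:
$K{\left(s,D \right)} = -24 + 3 D s$ ($K{\left(s,D \right)} = -24 + 3 s D = -24 + 3 D s$)
$- \frac{381315}{K{\left(249,449 \right)}} - \frac{474631}{\left(-382994\right) \frac{1}{344353}} = - \frac{381315}{-24 + 3 \cdot 449 \cdot 249} - \frac{474631}{\left(-382994\right) \frac{1}{344353}} = - \frac{381315}{-24 + 335403} - \frac{474631}{\left(-382994\right) \frac{1}{344353}} = - \frac{381315}{335379} - \frac{474631}{- \frac{382994}{344353}} = \left(-381315\right) \frac{1}{335379} - - \frac{163440608743}{382994} = - \frac{11555}{10163} + \frac{163440608743}{382994} = \frac{1661042481159439}{3892368022}$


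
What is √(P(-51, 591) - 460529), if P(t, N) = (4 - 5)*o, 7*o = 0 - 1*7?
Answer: 4*I*√28783 ≈ 678.62*I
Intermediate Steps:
o = -1 (o = (0 - 1*7)/7 = (0 - 7)/7 = (⅐)*(-7) = -1)
P(t, N) = 1 (P(t, N) = (4 - 5)*(-1) = -1*(-1) = 1)
√(P(-51, 591) - 460529) = √(1 - 460529) = √(-460528) = 4*I*√28783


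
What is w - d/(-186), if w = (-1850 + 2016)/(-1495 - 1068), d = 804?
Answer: 338296/79453 ≈ 4.2578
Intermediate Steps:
w = -166/2563 (w = 166/(-2563) = 166*(-1/2563) = -166/2563 ≈ -0.064768)
w - d/(-186) = -166/2563 - 804/(-186) = -166/2563 - 804*(-1)/186 = -166/2563 - 1*(-134/31) = -166/2563 + 134/31 = 338296/79453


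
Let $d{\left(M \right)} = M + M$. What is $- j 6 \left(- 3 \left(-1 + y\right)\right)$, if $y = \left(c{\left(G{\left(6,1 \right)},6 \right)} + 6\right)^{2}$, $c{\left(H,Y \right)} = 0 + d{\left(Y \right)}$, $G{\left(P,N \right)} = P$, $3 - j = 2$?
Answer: $5814$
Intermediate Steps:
$j = 1$ ($j = 3 - 2 = 1$)
$d{\left(M \right)} = 2 M$
$c{\left(H,Y \right)} = 2 Y$ ($c{\left(H,Y \right)} = 0 + 2 Y = 2 Y$)
$y = 324$ ($y = \left(2 \cdot 6 + 6\right)^{2} = \left(12 + 6\right)^{2} = 18^{2} = 324$)
$- j 6 \left(- 3 \left(-1 + y\right)\right) = \left(-1\right) 1 \cdot 6 \left(- 3 \left(-1 + 324\right)\right) = \left(-1\right) 6 \left(\left(-3\right) 323\right) = \left(-6\right) \left(-969\right) = 5814$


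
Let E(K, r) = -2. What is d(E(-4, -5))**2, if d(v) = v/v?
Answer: 1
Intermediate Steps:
d(v) = 1
d(E(-4, -5))**2 = 1**2 = 1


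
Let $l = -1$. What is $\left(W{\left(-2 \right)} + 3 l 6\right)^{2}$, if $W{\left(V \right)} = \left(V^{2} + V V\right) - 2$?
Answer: $144$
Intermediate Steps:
$W{\left(V \right)} = -2 + 2 V^{2}$ ($W{\left(V \right)} = \left(V^{2} + V^{2}\right) - 2 = 2 V^{2} - 2 = -2 + 2 V^{2}$)
$\left(W{\left(-2 \right)} + 3 l 6\right)^{2} = \left(\left(-2 + 2 \left(-2\right)^{2}\right) + 3 \left(-1\right) 6\right)^{2} = \left(\left(-2 + 2 \cdot 4\right) - 18\right)^{2} = \left(\left(-2 + 8\right) - 18\right)^{2} = \left(6 - 18\right)^{2} = \left(-12\right)^{2} = 144$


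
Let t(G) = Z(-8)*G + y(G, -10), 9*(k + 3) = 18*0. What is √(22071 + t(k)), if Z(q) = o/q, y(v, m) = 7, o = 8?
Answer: √22081 ≈ 148.60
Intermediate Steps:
Z(q) = 8/q
k = -3 (k = -3 + (18*0)/9 = -3 + (⅑)*0 = -3 + 0 = -3)
t(G) = 7 - G (t(G) = (8/(-8))*G + 7 = (8*(-⅛))*G + 7 = -G + 7 = 7 - G)
√(22071 + t(k)) = √(22071 + (7 - 1*(-3))) = √(22071 + (7 + 3)) = √(22071 + 10) = √22081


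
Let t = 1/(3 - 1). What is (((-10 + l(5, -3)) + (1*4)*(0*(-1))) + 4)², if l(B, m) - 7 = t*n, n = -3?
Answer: ¼ ≈ 0.25000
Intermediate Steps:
t = ½ (t = 1/2 = ½ ≈ 0.50000)
l(B, m) = 11/2 (l(B, m) = 7 + (½)*(-3) = 7 - 3/2 = 11/2)
(((-10 + l(5, -3)) + (1*4)*(0*(-1))) + 4)² = (((-10 + 11/2) + (1*4)*(0*(-1))) + 4)² = ((-9/2 + 4*0) + 4)² = ((-9/2 + 0) + 4)² = (-9/2 + 4)² = (-½)² = ¼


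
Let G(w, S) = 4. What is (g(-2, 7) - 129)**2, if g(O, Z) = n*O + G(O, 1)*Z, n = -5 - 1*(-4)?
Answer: 9801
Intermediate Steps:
n = -1 (n = -5 + 4 = -1)
g(O, Z) = -O + 4*Z
(g(-2, 7) - 129)**2 = ((-1*(-2) + 4*7) - 129)**2 = ((2 + 28) - 129)**2 = (30 - 129)**2 = (-99)**2 = 9801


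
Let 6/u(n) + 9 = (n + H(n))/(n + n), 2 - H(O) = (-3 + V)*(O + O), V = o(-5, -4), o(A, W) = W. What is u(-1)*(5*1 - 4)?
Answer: -12/5 ≈ -2.4000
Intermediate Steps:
V = -4
H(O) = 2 + 14*O (H(O) = 2 - (-3 - 4)*(O + O) = 2 - (-7)*2*O = 2 - (-14)*O = 2 + 14*O)
u(n) = 6/(-9 + (2 + 15*n)/(2*n)) (u(n) = 6/(-9 + (n + (2 + 14*n))/(n + n)) = 6/(-9 + (2 + 15*n)/((2*n))) = 6/(-9 + (2 + 15*n)*(1/(2*n))) = 6/(-9 + (2 + 15*n)/(2*n)))
u(-1)*(5*1 - 4) = (-12*(-1)/(-2 + 3*(-1)))*(5*1 - 4) = (-12*(-1)/(-2 - 3))*(5 - 4) = -12*(-1)/(-5)*1 = -12*(-1)*(-⅕)*1 = -12/5*1 = -12/5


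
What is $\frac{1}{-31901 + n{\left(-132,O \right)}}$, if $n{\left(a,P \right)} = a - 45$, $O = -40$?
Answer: $- \frac{1}{32078} \approx -3.1174 \cdot 10^{-5}$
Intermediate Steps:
$n{\left(a,P \right)} = -45 + a$
$\frac{1}{-31901 + n{\left(-132,O \right)}} = \frac{1}{-31901 - 177} = \frac{1}{-32078} = - \frac{1}{32078}$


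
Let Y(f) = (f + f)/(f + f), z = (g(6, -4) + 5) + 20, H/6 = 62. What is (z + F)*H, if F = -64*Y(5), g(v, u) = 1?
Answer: -14136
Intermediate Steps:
H = 372 (H = 6*62 = 372)
z = 26 (z = (1 + 5) + 20 = 6 + 20 = 26)
Y(f) = 1 (Y(f) = (2*f)/((2*f)) = (2*f)*(1/(2*f)) = 1)
F = -64 (F = -64*1 = -64)
(z + F)*H = (26 - 64)*372 = -38*372 = -14136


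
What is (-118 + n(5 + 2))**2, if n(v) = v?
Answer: 12321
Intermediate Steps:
(-118 + n(5 + 2))**2 = (-118 + (5 + 2))**2 = (-118 + 7)**2 = (-111)**2 = 12321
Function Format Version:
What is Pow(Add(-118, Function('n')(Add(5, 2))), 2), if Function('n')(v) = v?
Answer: 12321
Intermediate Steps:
Pow(Add(-118, Function('n')(Add(5, 2))), 2) = Pow(Add(-118, Add(5, 2)), 2) = Pow(Add(-118, 7), 2) = Pow(-111, 2) = 12321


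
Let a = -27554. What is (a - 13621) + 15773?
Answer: -25402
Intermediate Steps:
(a - 13621) + 15773 = (-27554 - 13621) + 15773 = -41175 + 15773 = -25402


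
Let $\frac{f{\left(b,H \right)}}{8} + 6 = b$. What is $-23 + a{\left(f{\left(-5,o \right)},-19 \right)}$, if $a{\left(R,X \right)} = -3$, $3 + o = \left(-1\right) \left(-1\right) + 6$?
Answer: $-26$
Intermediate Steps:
$o = 4$ ($o = -3 + \left(\left(-1\right) \left(-1\right) + 6\right) = -3 + \left(1 + 6\right) = -3 + 7 = 4$)
$f{\left(b,H \right)} = -48 + 8 b$
$-23 + a{\left(f{\left(-5,o \right)},-19 \right)} = -23 - 3 = -26$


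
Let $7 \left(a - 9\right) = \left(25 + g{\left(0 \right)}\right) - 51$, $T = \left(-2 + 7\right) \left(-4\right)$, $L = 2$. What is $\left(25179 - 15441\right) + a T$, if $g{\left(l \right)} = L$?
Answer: $\frac{67386}{7} \approx 9626.6$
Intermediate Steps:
$g{\left(l \right)} = 2$
$T = -20$ ($T = 5 \left(-4\right) = -20$)
$a = \frac{39}{7}$ ($a = 9 + \frac{\left(25 + 2\right) - 51}{7} = 9 + \frac{27 - 51}{7} = 9 + \frac{1}{7} \left(-24\right) = 9 - \frac{24}{7} = \frac{39}{7} \approx 5.5714$)
$\left(25179 - 15441\right) + a T = \left(25179 - 15441\right) + \frac{39}{7} \left(-20\right) = 9738 - \frac{780}{7} = \frac{67386}{7}$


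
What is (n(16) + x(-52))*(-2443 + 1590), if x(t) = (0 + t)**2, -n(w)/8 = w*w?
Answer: -559568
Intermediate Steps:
n(w) = -8*w**2 (n(w) = -8*w*w = -8*w**2)
x(t) = t**2
(n(16) + x(-52))*(-2443 + 1590) = (-8*16**2 + (-52)**2)*(-2443 + 1590) = (-8*256 + 2704)*(-853) = (-2048 + 2704)*(-853) = 656*(-853) = -559568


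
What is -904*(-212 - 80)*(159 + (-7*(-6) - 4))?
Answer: 52001696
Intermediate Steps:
-904*(-212 - 80)*(159 + (-7*(-6) - 4)) = -(-263968)*(159 + (42 - 4)) = -(-263968)*(159 + 38) = -(-263968)*197 = -904*(-57524) = 52001696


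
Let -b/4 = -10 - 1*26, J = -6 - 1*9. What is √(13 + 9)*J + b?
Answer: 144 - 15*√22 ≈ 73.644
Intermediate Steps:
J = -15 (J = -6 - 9 = -15)
b = 144 (b = -4*(-10 - 1*26) = -4*(-10 - 26) = -4*(-36) = 144)
√(13 + 9)*J + b = √(13 + 9)*(-15) + 144 = √22*(-15) + 144 = -15*√22 + 144 = 144 - 15*√22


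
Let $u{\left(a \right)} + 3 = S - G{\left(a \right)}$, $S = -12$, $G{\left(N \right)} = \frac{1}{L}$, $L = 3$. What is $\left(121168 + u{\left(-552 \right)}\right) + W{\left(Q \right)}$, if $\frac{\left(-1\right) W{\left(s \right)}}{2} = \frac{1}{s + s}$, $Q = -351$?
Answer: $\frac{42524587}{351} \approx 1.2115 \cdot 10^{5}$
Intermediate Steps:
$G{\left(N \right)} = \frac{1}{3}$
$W{\left(s \right)} = - \frac{1}{s}$ ($W{\left(s \right)} = - \frac{2}{s + s} = - \frac{2}{2 s} = - 2 \frac{1}{2 s} = - \frac{1}{s}$)
$u{\left(a \right)} = - \frac{46}{3}$ ($u{\left(a \right)} = -3 - \frac{37}{3} = - \frac{46}{3}$)
$\left(121168 + u{\left(-552 \right)}\right) + W{\left(Q \right)} = \left(121168 - \frac{46}{3}\right) - \frac{1}{-351} = \frac{363458}{3} - - \frac{1}{351} = \frac{363458}{3} + \frac{1}{351} = \frac{42524587}{351}$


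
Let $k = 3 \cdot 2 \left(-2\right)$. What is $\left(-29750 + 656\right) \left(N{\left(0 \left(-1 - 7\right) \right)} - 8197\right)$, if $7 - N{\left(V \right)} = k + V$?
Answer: $237930732$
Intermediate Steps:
$k = -12$ ($k = 6 \left(-2\right) = -12$)
$N{\left(V \right)} = 19 - V$ ($N{\left(V \right)} = 7 - \left(-12 + V\right) = 19 - V$)
$\left(-29750 + 656\right) \left(N{\left(0 \left(-1 - 7\right) \right)} - 8197\right) = \left(-29750 + 656\right) \left(\left(19 - 0 \left(-1 - 7\right)\right) - 8197\right) = - 29094 \left(\left(19 - 0 \left(-8\right)\right) - 8197\right) = - 29094 \left(\left(19 - 0\right) - 8197\right) = - 29094 \left(\left(19 + 0\right) - 8197\right) = - 29094 \left(19 - 8197\right) = \left(-29094\right) \left(-8178\right) = 237930732$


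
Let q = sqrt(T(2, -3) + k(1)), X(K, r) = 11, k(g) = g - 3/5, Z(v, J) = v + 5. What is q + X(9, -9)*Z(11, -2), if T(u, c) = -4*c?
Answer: 176 + sqrt(310)/5 ≈ 179.52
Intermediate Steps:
Z(v, J) = 5 + v
k(g) = -3/5 + g (k(g) = g - 3*1/5 = g - 3/5 = -3/5 + g)
q = sqrt(310)/5 (q = sqrt(-4*(-3) + (-3/5 + 1)) = sqrt(12 + 2/5) = sqrt(62/5) = sqrt(310)/5 ≈ 3.5214)
q + X(9, -9)*Z(11, -2) = sqrt(310)/5 + 11*(5 + 11) = sqrt(310)/5 + 11*16 = sqrt(310)/5 + 176 = 176 + sqrt(310)/5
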